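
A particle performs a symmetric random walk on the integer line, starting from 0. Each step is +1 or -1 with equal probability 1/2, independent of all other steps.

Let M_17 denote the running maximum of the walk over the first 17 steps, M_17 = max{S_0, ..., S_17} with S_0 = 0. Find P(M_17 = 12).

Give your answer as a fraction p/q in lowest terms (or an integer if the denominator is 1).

Let M_17 = max(S_0,...,S_17). Use the reflection principle: for j ≥ 1, #{paths with M_17 ≥ j} = #{S_17 ≥ j} + #{S_17 ≥ j+1}.
By reflection, #{M_17 ≥ 12} = #{S_17 ≥ 12} + #{S_17 ≥ 13} = 154 + 154 = 308.
#{M_17 ≥ 13} = #{S_17 ≥ 13} + #{S_17 ≥ 14} = 154 + 18 = 172.
#{M_17 = 12} = 308 - 172 = 136.
P(M_17 = 12) = 136/131072 = 17/16384

Answer: 17/16384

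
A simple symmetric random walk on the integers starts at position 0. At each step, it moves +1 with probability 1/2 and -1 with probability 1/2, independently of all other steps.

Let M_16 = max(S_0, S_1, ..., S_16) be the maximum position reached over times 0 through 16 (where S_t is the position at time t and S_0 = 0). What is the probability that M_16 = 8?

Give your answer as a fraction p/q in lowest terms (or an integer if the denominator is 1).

Let M_16 = max(S_0,...,S_16). Use the reflection principle: for j ≥ 1, #{paths with M_16 ≥ j} = #{S_16 ≥ j} + #{S_16 ≥ j+1}.
By reflection, #{M_16 ≥ 8} = #{S_16 ≥ 8} + #{S_16 ≥ 9} = 2517 + 697 = 3214.
#{M_16 ≥ 9} = #{S_16 ≥ 9} + #{S_16 ≥ 10} = 697 + 697 = 1394.
#{M_16 = 8} = 3214 - 1394 = 1820.
P(M_16 = 8) = 1820/65536 = 455/16384

Answer: 455/16384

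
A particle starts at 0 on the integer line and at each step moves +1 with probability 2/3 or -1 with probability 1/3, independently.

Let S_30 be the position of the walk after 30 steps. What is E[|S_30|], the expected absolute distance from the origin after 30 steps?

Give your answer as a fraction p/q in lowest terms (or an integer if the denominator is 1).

S_30 takes values m ≡ 0 (mod 2) with |m| ≤ 30; P(S_30=m) = C(30,(30+m)/2) · (2/3)^((30+m)/2) · (1/3)^((30-m)/2).
Distribution: P(S=-30)=1/205891132094649, P(S=-28)=20/68630377364883, P(S=-26)=580/68630377364883, P(S=-24)=32480/205891132094649, P(S=-22)=16240/7625597484987, P(S=-20)=168896/7625597484987, P(S=-18)=4222400/22876792454961, P(S=-16)=9651200/7625597484987, P(S=-14)=55494400/7625597484987, P(S=-12)=2441753600/68630377364883, P(S=-10)=3418455040/22876792454961, P(S=-8)=12430745600/22876792454961, P(S=-6)=118092083200/68630377364883, P(S=-4)=36336025600/7625597484987, P(S=-2)=88244633600/7625597484987, P(S=0)=564765655040/22876792454961, P(S=2)=352978534400/7625597484987, P(S=4)=581376409600/7625597484987, P(S=6)=7557893324800/68630377364883, P(S=8)=3182270873600/22876792454961, P(S=10)=3500497960960/22876792454961, P(S=12)=10001422745600/68630377364883, P(S=14)=909220249600/7625597484987, P(S=16)=632501043200/7625597484987, P(S=18)=1106876825600/22876792454961, P(S=20)=177100292096/7625597484987, P(S=22)=68115496960/7625597484987, P(S=24)=544923975680/205891132094649, P(S=26)=38923141120/68630377364883, P(S=28)=5368709120/68630377364883, P(S=30)=1073741824/205891132094649
E[|S_30|] = Σ_m |m|·P(S_30=m) = 8572735215010/847288609443

Answer: 8572735215010/847288609443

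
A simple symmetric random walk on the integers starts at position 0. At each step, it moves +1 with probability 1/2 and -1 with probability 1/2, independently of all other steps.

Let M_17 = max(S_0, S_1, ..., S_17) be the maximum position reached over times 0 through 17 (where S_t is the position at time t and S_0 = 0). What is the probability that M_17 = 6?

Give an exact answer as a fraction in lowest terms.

Answer: 1547/32768

Derivation:
Let M_17 = max(S_0,...,S_17). Use the reflection principle: for j ≥ 1, #{paths with M_17 ≥ j} = #{S_17 ≥ j} + #{S_17 ≥ j+1}.
By reflection, #{M_17 ≥ 6} = #{S_17 ≥ 6} + #{S_17 ≥ 7} = 9402 + 9402 = 18804.
#{M_17 ≥ 7} = #{S_17 ≥ 7} + #{S_17 ≥ 8} = 9402 + 3214 = 12616.
#{M_17 = 6} = 18804 - 12616 = 6188.
P(M_17 = 6) = 6188/131072 = 1547/32768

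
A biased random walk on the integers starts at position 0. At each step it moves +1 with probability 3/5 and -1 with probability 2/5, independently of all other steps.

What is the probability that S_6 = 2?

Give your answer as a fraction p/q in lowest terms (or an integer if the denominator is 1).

Answer: 972/3125

Derivation:
To reach position 2 after 6 steps: need 4 steps of +1 and 2 steps of -1.
Number of such sequences: C(6,4) = 15
Each has probability (3/5)^4 · (2/5)^2 = 324/15625
P = 15 · 324/15625 = 972/3125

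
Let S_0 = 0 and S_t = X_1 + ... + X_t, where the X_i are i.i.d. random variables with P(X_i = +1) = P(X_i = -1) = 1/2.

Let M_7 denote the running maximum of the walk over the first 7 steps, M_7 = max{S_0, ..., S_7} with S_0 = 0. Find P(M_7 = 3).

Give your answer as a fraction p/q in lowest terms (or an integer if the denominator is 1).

Let M_7 = max(S_0,...,S_7). Use the reflection principle: for j ≥ 1, #{paths with M_7 ≥ j} = #{S_7 ≥ j} + #{S_7 ≥ j+1}.
By reflection, #{M_7 ≥ 3} = #{S_7 ≥ 3} + #{S_7 ≥ 4} = 29 + 8 = 37.
#{M_7 ≥ 4} = #{S_7 ≥ 4} + #{S_7 ≥ 5} = 8 + 8 = 16.
#{M_7 = 3} = 37 - 16 = 21.
P(M_7 = 3) = 21/128 = 21/128

Answer: 21/128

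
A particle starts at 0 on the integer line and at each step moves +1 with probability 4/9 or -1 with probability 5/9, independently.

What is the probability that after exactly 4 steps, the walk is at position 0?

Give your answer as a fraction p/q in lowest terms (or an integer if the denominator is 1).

To be at 0 after 4 steps: need exactly 2 steps of +1 and 2 of -1.
Number of such sequences: C(4,2) = 6
Each has probability (4/9)^2 · (5/9)^2 = 400/6561
P = 6 · 400/6561 = 800/2187

Answer: 800/2187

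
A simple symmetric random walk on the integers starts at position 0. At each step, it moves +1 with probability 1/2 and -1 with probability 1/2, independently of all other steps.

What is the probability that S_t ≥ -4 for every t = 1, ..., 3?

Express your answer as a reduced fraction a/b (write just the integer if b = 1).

Answer: 1

Derivation:
Let f(t,s) = #length-t paths at position s with S_1..S_t all ≥ -4.
f(t,s) = f(t-1,s-1) + f(t-1,s+1) for s ≥ -4; f(t,s) = 0 for s < -4.
t=0: f(0,0)=1
t=1: f(1,-1)=1 f(1,1)=1
t=2: f(2,-2)=1 f(2,0)=2 f(2,2)=1
t=3: f(3,-3)=1 f(3,-1)=3 f(3,1)=3 f(3,3)=1
Σ_s f(3,s) = 8
P = 8/8 = 1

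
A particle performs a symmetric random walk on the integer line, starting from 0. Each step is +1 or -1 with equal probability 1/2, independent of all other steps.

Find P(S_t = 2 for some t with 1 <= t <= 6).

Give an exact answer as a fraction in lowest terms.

Count via complement. Let g(t,s) = #length-t paths at position s with S_1..S_t all ≠ 2.
g(t,s) = g(t-1,s-1) + g(t-1,s+1) for s ≠ 2; g(t,2) = 0.
t=0: g(0,0)=1
t=1: g(1,-1)=1 g(1,1)=1
t=2: g(2,-2)=1 g(2,0)=2
t=3: g(3,-3)=1 g(3,-1)=3 g(3,1)=2
t=4: g(4,-4)=1 g(4,-2)=4 g(4,0)=5
t=5: g(5,-5)=1 g(5,-3)=5 g(5,-1)=9 g(5,1)=5
t=6: g(6,-6)=1 g(6,-4)=6 g(6,-2)=14 g(6,0)=14
Paths never hitting 2: Σ_s g(6,s) = 35
Paths hitting 2: 2^6 - 35 = 29
P = 29/64 = 29/64

Answer: 29/64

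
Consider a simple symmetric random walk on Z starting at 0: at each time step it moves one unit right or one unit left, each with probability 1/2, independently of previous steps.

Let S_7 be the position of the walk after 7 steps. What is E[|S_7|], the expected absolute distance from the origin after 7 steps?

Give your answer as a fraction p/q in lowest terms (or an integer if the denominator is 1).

Answer: 35/16

Derivation:
S_7 takes values m ≡ 1 (mod 2) with |m| ≤ 7; P(S_7=m) = C(7,(7+m)/2)/2^7.
Total paths: 2^7 = 128
Distribution: P(S=-7)=1/128, P(S=-5)=7/128, P(S=-3)=21/128, P(S=-1)=35/128, P(S=1)=35/128, P(S=3)=21/128, P(S=5)=7/128, P(S=7)=1/128
E[|S_7|] = Σ_m |m|·P(S_7=m) = 280/128 = 35/16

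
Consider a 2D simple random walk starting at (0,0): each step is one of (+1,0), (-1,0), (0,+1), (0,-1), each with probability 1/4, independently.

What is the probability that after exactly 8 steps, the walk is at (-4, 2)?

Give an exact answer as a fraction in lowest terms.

Let h be the number of horizontal steps (so 8-h are vertical). To end at (-4,2) need (h-4)/2 right-steps and ((8-h)+2)/2 up-steps.
Sum over h with 4 ≤ h ≤ 6, h ≡ 0 (mod 2), 8-h ≡ 0 (mod 2):
h=4: C(8,4)·C(4,0)·C(4,3) = 70·1·4 = 280
h=6: C(8,6)·C(6,1)·C(2,2) = 28·6·1 = 168
Total favorable: 448
Total paths: 4^8 = 65536
P = 448/65536 = 7/1024

Answer: 7/1024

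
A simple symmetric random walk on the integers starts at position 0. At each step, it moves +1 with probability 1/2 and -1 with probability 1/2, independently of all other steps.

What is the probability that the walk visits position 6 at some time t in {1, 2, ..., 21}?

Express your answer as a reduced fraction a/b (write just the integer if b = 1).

Count via complement. Let g(t,s) = #length-t paths at position s with S_1..S_t all ≠ 6.
g(t,s) = g(t-1,s-1) + g(t-1,s+1) for s ≠ 6; g(t,6) = 0.
t=0: g(0,0)=1
t=1: g(1,-1)=1 g(1,1)=1
t=2: g(2,-2)=1 g(2,0)=2 g(2,2)=1
t=3: g(3,-3)=1 g(3,-1)=3 g(3,1)=3 g(3,3)=1
t=4: g(4,-4)=1 g(4,-2)=4 g(4,0)=6 g(4,2)=4 g(4,4)=1
t=5: g(5,-5)=1 g(5,-3)=5 g(5,-1)=10 g(5,1)=10 g(5,3)=5 g(5,5)=1
t=6: g(6,-6)=1 g(6,-4)=6 g(6,-2)=15 g(6,0)=20 g(6,2)=15 g(6,4)=6
t=7: g(7,-7)=1 g(7,-5)=7 g(7,-3)=21 g(7,-1)=35 g(7,1)=35 g(7,3)=21 g(7,5)=6
t=8: g(8,-8)=1 g(8,-6)=8 g(8,-4)=28 g(8,-2)=56 g(8,0)=70 g(8,2)=56 g(8,4)=27
t=9: g(9,-9)=1 g(9,-7)=9 g(9,-5)=36 g(9,-3)=84 g(9,-1)=126 g(9,1)=126 g(9,3)=83 g(9,5)=27
t=10: g(10,-10)=1 g(10,-8)=10 g(10,-6)=45 g(10,-4)=120 g(10,-2)=210 g(10,0)=252 g(10,2)=209 g(10,4)=110
t=11: g(11,-11)=1 g(11,-9)=11 g(11,-7)=55 g(11,-5)=165 g(11,-3)=330 g(11,-1)=462 g(11,1)=461 g(11,3)=319 g(11,5)=110
t=12: g(12,-12)=1 g(12,-10)=12 g(12,-8)=66 g(12,-6)=220 g(12,-4)=495 g(12,-2)=792 g(12,0)=923 g(12,2)=780 g(12,4)=429
t=13: g(13,-13)=1 g(13,-11)=13 g(13,-9)=78 g(13,-7)=286 g(13,-5)=715 g(13,-3)=1287 g(13,-1)=1715 g(13,1)=1703 g(13,3)=1209 g(13,5)=429
t=14: g(14,-14)=1 g(14,-12)=14 g(14,-10)=91 g(14,-8)=364 g(14,-6)=1001 g(14,-4)=2002 g(14,-2)=3002 g(14,0)=3418 g(14,2)=2912 g(14,4)=1638
t=15: g(15,-15)=1 g(15,-13)=15 g(15,-11)=105 g(15,-9)=455 g(15,-7)=1365 g(15,-5)=3003 g(15,-3)=5004 g(15,-1)=6420 g(15,1)=6330 g(15,3)=4550 g(15,5)=1638
t=16: g(16,-16)=1 g(16,-14)=16 g(16,-12)=120 g(16,-10)=560 g(16,-8)=1820 g(16,-6)=4368 g(16,-4)=8007 g(16,-2)=11424 g(16,0)=12750 g(16,2)=10880 g(16,4)=6188
t=17: g(17,-17)=1 g(17,-15)=17 g(17,-13)=136 g(17,-11)=680 g(17,-9)=2380 g(17,-7)=6188 g(17,-5)=12375 g(17,-3)=19431 g(17,-1)=24174 g(17,1)=23630 g(17,3)=17068 g(17,5)=6188
t=18: g(18,-18)=1 g(18,-16)=18 g(18,-14)=153 g(18,-12)=816 g(18,-10)=3060 g(18,-8)=8568 g(18,-6)=18563 g(18,-4)=31806 g(18,-2)=43605 g(18,0)=47804 g(18,2)=40698 g(18,4)=23256
t=19: g(19,-19)=1 g(19,-17)=19 g(19,-15)=171 g(19,-13)=969 g(19,-11)=3876 g(19,-9)=11628 g(19,-7)=27131 g(19,-5)=50369 g(19,-3)=75411 g(19,-1)=91409 g(19,1)=88502 g(19,3)=63954 g(19,5)=23256
t=20: g(20,-20)=1 g(20,-18)=20 g(20,-16)=190 g(20,-14)=1140 g(20,-12)=4845 g(20,-10)=15504 g(20,-8)=38759 g(20,-6)=77500 g(20,-4)=125780 g(20,-2)=166820 g(20,0)=179911 g(20,2)=152456 g(20,4)=87210
t=21: g(21,-21)=1 g(21,-19)=21 g(21,-17)=210 g(21,-15)=1330 g(21,-13)=5985 g(21,-11)=20349 g(21,-9)=54263 g(21,-7)=116259 g(21,-5)=203280 g(21,-3)=292600 g(21,-1)=346731 g(21,1)=332367 g(21,3)=239666 g(21,5)=87210
Paths never hitting 6: Σ_s g(21,s) = 1700272
Paths hitting 6: 2^21 - 1700272 = 396880
P = 396880/2097152 = 24805/131072

Answer: 24805/131072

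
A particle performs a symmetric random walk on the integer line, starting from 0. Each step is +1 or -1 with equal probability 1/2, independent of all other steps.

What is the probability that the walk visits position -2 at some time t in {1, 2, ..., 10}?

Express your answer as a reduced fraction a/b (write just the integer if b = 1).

Count via complement. Let g(t,s) = #length-t paths at position s with S_1..S_t all ≠ -2.
g(t,s) = g(t-1,s-1) + g(t-1,s+1) for s ≠ -2; g(t,-2) = 0.
t=0: g(0,0)=1
t=1: g(1,-1)=1 g(1,1)=1
t=2: g(2,0)=2 g(2,2)=1
t=3: g(3,-1)=2 g(3,1)=3 g(3,3)=1
t=4: g(4,0)=5 g(4,2)=4 g(4,4)=1
t=5: g(5,-1)=5 g(5,1)=9 g(5,3)=5 g(5,5)=1
t=6: g(6,0)=14 g(6,2)=14 g(6,4)=6 g(6,6)=1
t=7: g(7,-1)=14 g(7,1)=28 g(7,3)=20 g(7,5)=7 g(7,7)=1
t=8: g(8,0)=42 g(8,2)=48 g(8,4)=27 g(8,6)=8 g(8,8)=1
t=9: g(9,-1)=42 g(9,1)=90 g(9,3)=75 g(9,5)=35 g(9,7)=9 g(9,9)=1
t=10: g(10,0)=132 g(10,2)=165 g(10,4)=110 g(10,6)=44 g(10,8)=10 g(10,10)=1
Paths never hitting -2: Σ_s g(10,s) = 462
Paths hitting -2: 2^10 - 462 = 562
P = 562/1024 = 281/512

Answer: 281/512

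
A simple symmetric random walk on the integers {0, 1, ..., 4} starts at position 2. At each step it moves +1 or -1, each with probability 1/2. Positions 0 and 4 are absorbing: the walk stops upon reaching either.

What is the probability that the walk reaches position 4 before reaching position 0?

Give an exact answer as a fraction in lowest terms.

Symmetric walk (p = 1/2): the harmonic-function argument gives P(hit 4 before 0 | start at 2) = a/N.
P = 2/4 = 1/2

Answer: 1/2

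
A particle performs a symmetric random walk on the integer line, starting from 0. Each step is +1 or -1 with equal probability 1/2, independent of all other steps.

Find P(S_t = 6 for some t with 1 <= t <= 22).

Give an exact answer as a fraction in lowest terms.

Answer: 440485/2097152

Derivation:
Count via complement. Let g(t,s) = #length-t paths at position s with S_1..S_t all ≠ 6.
g(t,s) = g(t-1,s-1) + g(t-1,s+1) for s ≠ 6; g(t,6) = 0.
t=0: g(0,0)=1
t=1: g(1,-1)=1 g(1,1)=1
t=2: g(2,-2)=1 g(2,0)=2 g(2,2)=1
t=3: g(3,-3)=1 g(3,-1)=3 g(3,1)=3 g(3,3)=1
t=4: g(4,-4)=1 g(4,-2)=4 g(4,0)=6 g(4,2)=4 g(4,4)=1
t=5: g(5,-5)=1 g(5,-3)=5 g(5,-1)=10 g(5,1)=10 g(5,3)=5 g(5,5)=1
t=6: g(6,-6)=1 g(6,-4)=6 g(6,-2)=15 g(6,0)=20 g(6,2)=15 g(6,4)=6
t=7: g(7,-7)=1 g(7,-5)=7 g(7,-3)=21 g(7,-1)=35 g(7,1)=35 g(7,3)=21 g(7,5)=6
t=8: g(8,-8)=1 g(8,-6)=8 g(8,-4)=28 g(8,-2)=56 g(8,0)=70 g(8,2)=56 g(8,4)=27
t=9: g(9,-9)=1 g(9,-7)=9 g(9,-5)=36 g(9,-3)=84 g(9,-1)=126 g(9,1)=126 g(9,3)=83 g(9,5)=27
t=10: g(10,-10)=1 g(10,-8)=10 g(10,-6)=45 g(10,-4)=120 g(10,-2)=210 g(10,0)=252 g(10,2)=209 g(10,4)=110
t=11: g(11,-11)=1 g(11,-9)=11 g(11,-7)=55 g(11,-5)=165 g(11,-3)=330 g(11,-1)=462 g(11,1)=461 g(11,3)=319 g(11,5)=110
t=12: g(12,-12)=1 g(12,-10)=12 g(12,-8)=66 g(12,-6)=220 g(12,-4)=495 g(12,-2)=792 g(12,0)=923 g(12,2)=780 g(12,4)=429
t=13: g(13,-13)=1 g(13,-11)=13 g(13,-9)=78 g(13,-7)=286 g(13,-5)=715 g(13,-3)=1287 g(13,-1)=1715 g(13,1)=1703 g(13,3)=1209 g(13,5)=429
t=14: g(14,-14)=1 g(14,-12)=14 g(14,-10)=91 g(14,-8)=364 g(14,-6)=1001 g(14,-4)=2002 g(14,-2)=3002 g(14,0)=3418 g(14,2)=2912 g(14,4)=1638
t=15: g(15,-15)=1 g(15,-13)=15 g(15,-11)=105 g(15,-9)=455 g(15,-7)=1365 g(15,-5)=3003 g(15,-3)=5004 g(15,-1)=6420 g(15,1)=6330 g(15,3)=4550 g(15,5)=1638
t=16: g(16,-16)=1 g(16,-14)=16 g(16,-12)=120 g(16,-10)=560 g(16,-8)=1820 g(16,-6)=4368 g(16,-4)=8007 g(16,-2)=11424 g(16,0)=12750 g(16,2)=10880 g(16,4)=6188
t=17: g(17,-17)=1 g(17,-15)=17 g(17,-13)=136 g(17,-11)=680 g(17,-9)=2380 g(17,-7)=6188 g(17,-5)=12375 g(17,-3)=19431 g(17,-1)=24174 g(17,1)=23630 g(17,3)=17068 g(17,5)=6188
t=18: g(18,-18)=1 g(18,-16)=18 g(18,-14)=153 g(18,-12)=816 g(18,-10)=3060 g(18,-8)=8568 g(18,-6)=18563 g(18,-4)=31806 g(18,-2)=43605 g(18,0)=47804 g(18,2)=40698 g(18,4)=23256
t=19: g(19,-19)=1 g(19,-17)=19 g(19,-15)=171 g(19,-13)=969 g(19,-11)=3876 g(19,-9)=11628 g(19,-7)=27131 g(19,-5)=50369 g(19,-3)=75411 g(19,-1)=91409 g(19,1)=88502 g(19,3)=63954 g(19,5)=23256
t=20: g(20,-20)=1 g(20,-18)=20 g(20,-16)=190 g(20,-14)=1140 g(20,-12)=4845 g(20,-10)=15504 g(20,-8)=38759 g(20,-6)=77500 g(20,-4)=125780 g(20,-2)=166820 g(20,0)=179911 g(20,2)=152456 g(20,4)=87210
t=21: g(21,-21)=1 g(21,-19)=21 g(21,-17)=210 g(21,-15)=1330 g(21,-13)=5985 g(21,-11)=20349 g(21,-9)=54263 g(21,-7)=116259 g(21,-5)=203280 g(21,-3)=292600 g(21,-1)=346731 g(21,1)=332367 g(21,3)=239666 g(21,5)=87210
t=22: g(22,-22)=1 g(22,-20)=22 g(22,-18)=231 g(22,-16)=1540 g(22,-14)=7315 g(22,-12)=26334 g(22,-10)=74612 g(22,-8)=170522 g(22,-6)=319539 g(22,-4)=495880 g(22,-2)=639331 g(22,0)=679098 g(22,2)=572033 g(22,4)=326876
Paths never hitting 6: Σ_s g(22,s) = 3313334
Paths hitting 6: 2^22 - 3313334 = 880970
P = 880970/4194304 = 440485/2097152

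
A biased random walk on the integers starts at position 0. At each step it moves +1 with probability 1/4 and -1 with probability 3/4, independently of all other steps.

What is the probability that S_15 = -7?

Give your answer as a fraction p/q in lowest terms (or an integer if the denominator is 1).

To reach position -7 after 15 steps: need 4 steps of +1 and 11 steps of -1.
Number of such sequences: C(15,4) = 1365
Each has probability (1/4)^4 · (3/4)^11 = 177147/1073741824
P = 1365 · 177147/1073741824 = 241805655/1073741824

Answer: 241805655/1073741824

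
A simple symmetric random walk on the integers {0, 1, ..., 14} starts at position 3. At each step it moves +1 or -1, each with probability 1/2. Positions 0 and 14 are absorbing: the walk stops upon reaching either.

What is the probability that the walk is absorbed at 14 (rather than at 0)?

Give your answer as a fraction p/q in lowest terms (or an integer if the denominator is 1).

Answer: 3/14

Derivation:
Symmetric walk (p = 1/2): the harmonic-function argument gives P(hit 14 before 0 | start at 3) = a/N.
P = 3/14 = 3/14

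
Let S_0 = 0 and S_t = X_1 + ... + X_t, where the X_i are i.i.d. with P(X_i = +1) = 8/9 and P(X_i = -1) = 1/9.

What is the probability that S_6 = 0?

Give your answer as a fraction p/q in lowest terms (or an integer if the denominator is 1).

To be at 0 after 6 steps: need exactly 3 steps of +1 and 3 of -1.
Number of such sequences: C(6,3) = 20
Each has probability (8/9)^3 · (1/9)^3 = 512/531441
P = 20 · 512/531441 = 10240/531441

Answer: 10240/531441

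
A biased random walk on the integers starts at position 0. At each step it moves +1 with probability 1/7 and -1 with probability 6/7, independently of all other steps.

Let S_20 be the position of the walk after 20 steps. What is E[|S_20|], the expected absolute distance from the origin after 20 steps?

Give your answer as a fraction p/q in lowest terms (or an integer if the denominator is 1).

Answer: 1139898273697263620/79792266297612001

Derivation:
S_20 takes values m ≡ 0 (mod 2) with |m| ≤ 20; P(S_20=m) = C(20,(20+m)/2) · (1/7)^((20+m)/2) · (6/7)^((20-m)/2).
Distribution: P(S=-20)=3656158440062976/79792266297612001, P(S=-18)=12187194800209920/79792266297612001, P(S=-16)=19296391766999040/79792266297612001, P(S=-14)=19296391766999040/79792266297612001, P(S=-12)=13668277501624320/79792266297612001, P(S=-10)=7289748000866304/79792266297612001, P(S=-8)=3037395000360960/79792266297612001, P(S=-6)=1012465000120320/79792266297612001, P(S=-4)=274209270865920/79792266297612001, P(S=-2)=60935393525760/79792266297612001, P(S=0)=11171488813056/79792266297612001, P(S=2)=1692649820160/79792266297612001, P(S=4)=211581227520/79792266297612001, P(S=6)=21700638720/79792266297612001, P(S=8)=1808386560/79792266297612001, P(S=10)=120559104/79792266297612001, P(S=12)=6279120/79792266297612001, P(S=14)=246240/79792266297612001, P(S=16)=6840/79792266297612001, P(S=18)=120/79792266297612001, P(S=20)=1/79792266297612001
E[|S_20|] = Σ_m |m|·P(S_20=m) = 1139898273697263620/79792266297612001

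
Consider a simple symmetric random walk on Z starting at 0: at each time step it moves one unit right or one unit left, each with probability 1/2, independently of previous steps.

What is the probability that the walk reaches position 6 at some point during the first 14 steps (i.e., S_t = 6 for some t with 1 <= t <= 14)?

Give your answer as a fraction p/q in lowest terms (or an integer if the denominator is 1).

Count via complement. Let g(t,s) = #length-t paths at position s with S_1..S_t all ≠ 6.
g(t,s) = g(t-1,s-1) + g(t-1,s+1) for s ≠ 6; g(t,6) = 0.
t=0: g(0,0)=1
t=1: g(1,-1)=1 g(1,1)=1
t=2: g(2,-2)=1 g(2,0)=2 g(2,2)=1
t=3: g(3,-3)=1 g(3,-1)=3 g(3,1)=3 g(3,3)=1
t=4: g(4,-4)=1 g(4,-2)=4 g(4,0)=6 g(4,2)=4 g(4,4)=1
t=5: g(5,-5)=1 g(5,-3)=5 g(5,-1)=10 g(5,1)=10 g(5,3)=5 g(5,5)=1
t=6: g(6,-6)=1 g(6,-4)=6 g(6,-2)=15 g(6,0)=20 g(6,2)=15 g(6,4)=6
t=7: g(7,-7)=1 g(7,-5)=7 g(7,-3)=21 g(7,-1)=35 g(7,1)=35 g(7,3)=21 g(7,5)=6
t=8: g(8,-8)=1 g(8,-6)=8 g(8,-4)=28 g(8,-2)=56 g(8,0)=70 g(8,2)=56 g(8,4)=27
t=9: g(9,-9)=1 g(9,-7)=9 g(9,-5)=36 g(9,-3)=84 g(9,-1)=126 g(9,1)=126 g(9,3)=83 g(9,5)=27
t=10: g(10,-10)=1 g(10,-8)=10 g(10,-6)=45 g(10,-4)=120 g(10,-2)=210 g(10,0)=252 g(10,2)=209 g(10,4)=110
t=11: g(11,-11)=1 g(11,-9)=11 g(11,-7)=55 g(11,-5)=165 g(11,-3)=330 g(11,-1)=462 g(11,1)=461 g(11,3)=319 g(11,5)=110
t=12: g(12,-12)=1 g(12,-10)=12 g(12,-8)=66 g(12,-6)=220 g(12,-4)=495 g(12,-2)=792 g(12,0)=923 g(12,2)=780 g(12,4)=429
t=13: g(13,-13)=1 g(13,-11)=13 g(13,-9)=78 g(13,-7)=286 g(13,-5)=715 g(13,-3)=1287 g(13,-1)=1715 g(13,1)=1703 g(13,3)=1209 g(13,5)=429
t=14: g(14,-14)=1 g(14,-12)=14 g(14,-10)=91 g(14,-8)=364 g(14,-6)=1001 g(14,-4)=2002 g(14,-2)=3002 g(14,0)=3418 g(14,2)=2912 g(14,4)=1638
Paths never hitting 6: Σ_s g(14,s) = 14443
Paths hitting 6: 2^14 - 14443 = 1941
P = 1941/16384 = 1941/16384

Answer: 1941/16384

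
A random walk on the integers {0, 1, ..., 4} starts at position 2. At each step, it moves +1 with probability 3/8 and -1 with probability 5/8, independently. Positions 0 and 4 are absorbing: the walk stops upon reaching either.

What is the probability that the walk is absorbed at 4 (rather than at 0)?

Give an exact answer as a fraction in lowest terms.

Answer: 9/34

Derivation:
Biased walk: p = 3/8, q = 5/8, r = q/p = 5/3
Gambler's ruin: P(hit 4 before 0 | start at 2) = (1 - r^a)/(1 - r^N)
r^2 = 25/9; r^4 = 625/81
P = (1 - 25/9) / (1 - 625/81) = -16/9 / -544/81 = 9/34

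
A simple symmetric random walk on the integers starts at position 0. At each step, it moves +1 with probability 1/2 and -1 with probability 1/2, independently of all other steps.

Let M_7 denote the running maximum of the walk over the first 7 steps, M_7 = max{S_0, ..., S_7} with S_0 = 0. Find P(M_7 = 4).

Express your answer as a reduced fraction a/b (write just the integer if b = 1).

Let M_7 = max(S_0,...,S_7). Use the reflection principle: for j ≥ 1, #{paths with M_7 ≥ j} = #{S_7 ≥ j} + #{S_7 ≥ j+1}.
By reflection, #{M_7 ≥ 4} = #{S_7 ≥ 4} + #{S_7 ≥ 5} = 8 + 8 = 16.
#{M_7 ≥ 5} = #{S_7 ≥ 5} + #{S_7 ≥ 6} = 8 + 1 = 9.
#{M_7 = 4} = 16 - 9 = 7.
P(M_7 = 4) = 7/128 = 7/128

Answer: 7/128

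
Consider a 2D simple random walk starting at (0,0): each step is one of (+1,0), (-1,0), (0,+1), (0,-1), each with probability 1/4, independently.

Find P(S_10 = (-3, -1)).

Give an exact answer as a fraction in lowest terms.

Answer: 1575/65536

Derivation:
Let h be the number of horizontal steps (so 10-h are vertical). To end at (-3,-1) need (h-3)/2 right-steps and ((10-h)-1)/2 up-steps.
Sum over h with 3 ≤ h ≤ 9, h ≡ 1 (mod 2), 10-h ≡ 1 (mod 2):
h=3: C(10,3)·C(3,0)·C(7,3) = 120·1·35 = 4200
h=5: C(10,5)·C(5,1)·C(5,2) = 252·5·10 = 12600
h=7: C(10,7)·C(7,2)·C(3,1) = 120·21·3 = 7560
h=9: C(10,9)·C(9,3)·C(1,0) = 10·84·1 = 840
Total favorable: 25200
Total paths: 4^10 = 1048576
P = 25200/1048576 = 1575/65536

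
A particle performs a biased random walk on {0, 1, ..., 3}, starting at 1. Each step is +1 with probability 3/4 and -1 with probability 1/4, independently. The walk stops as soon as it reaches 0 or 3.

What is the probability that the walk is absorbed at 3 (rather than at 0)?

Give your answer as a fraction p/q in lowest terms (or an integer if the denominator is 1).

Answer: 9/13

Derivation:
Biased walk: p = 3/4, q = 1/4, r = q/p = 1/3
Gambler's ruin: P(hit 3 before 0 | start at 1) = (1 - r^a)/(1 - r^N)
r^1 = 1/3; r^3 = 1/27
P = (1 - 1/3) / (1 - 1/27) = 2/3 / 26/27 = 9/13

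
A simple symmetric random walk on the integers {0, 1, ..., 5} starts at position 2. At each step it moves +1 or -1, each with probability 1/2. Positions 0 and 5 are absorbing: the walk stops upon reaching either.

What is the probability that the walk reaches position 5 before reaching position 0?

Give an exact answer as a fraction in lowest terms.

Symmetric walk (p = 1/2): the harmonic-function argument gives P(hit 5 before 0 | start at 2) = a/N.
P = 2/5 = 2/5

Answer: 2/5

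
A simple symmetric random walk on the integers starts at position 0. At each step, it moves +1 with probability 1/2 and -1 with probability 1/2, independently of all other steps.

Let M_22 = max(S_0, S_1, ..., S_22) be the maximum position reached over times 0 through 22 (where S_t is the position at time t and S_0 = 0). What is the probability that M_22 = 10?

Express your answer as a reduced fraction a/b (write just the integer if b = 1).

Answer: 74613/4194304

Derivation:
Let M_22 = max(S_0,...,S_22). Use the reflection principle: for j ≥ 1, #{paths with M_22 ≥ j} = #{S_22 ≥ j} + #{S_22 ≥ j+1}.
By reflection, #{M_22 ≥ 10} = #{S_22 ≥ 10} + #{S_22 ≥ 11} = 110056 + 35443 = 145499.
#{M_22 ≥ 11} = #{S_22 ≥ 11} + #{S_22 ≥ 12} = 35443 + 35443 = 70886.
#{M_22 = 10} = 145499 - 70886 = 74613.
P(M_22 = 10) = 74613/4194304 = 74613/4194304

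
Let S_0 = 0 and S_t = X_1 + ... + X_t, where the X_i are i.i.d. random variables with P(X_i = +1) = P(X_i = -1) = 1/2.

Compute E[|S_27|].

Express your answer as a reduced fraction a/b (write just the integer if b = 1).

S_27 takes values m ≡ 1 (mod 2) with |m| ≤ 27; P(S_27=m) = C(27,(27+m)/2)/2^27.
Total paths: 2^27 = 134217728
Distribution: P(S=-27)=1/134217728, P(S=-25)=27/134217728, P(S=-23)=351/134217728, P(S=-21)=2925/134217728, P(S=-19)=17550/134217728, P(S=-17)=80730/134217728, P(S=-15)=296010/134217728, P(S=-13)=888030/134217728, P(S=-11)=2220075/134217728, P(S=-9)=4686825/134217728, P(S=-7)=8436285/134217728, P(S=-5)=13037895/134217728, P(S=-3)=17383860/134217728, P(S=-1)=20058300/134217728, P(S=1)=20058300/134217728, P(S=3)=17383860/134217728, P(S=5)=13037895/134217728, P(S=7)=8436285/134217728, P(S=9)=4686825/134217728, P(S=11)=2220075/134217728, P(S=13)=888030/134217728, P(S=15)=296010/134217728, P(S=17)=80730/134217728, P(S=19)=17550/134217728, P(S=21)=2925/134217728, P(S=23)=351/134217728, P(S=25)=27/134217728, P(S=27)=1/134217728
E[|S_27|] = Σ_m |m|·P(S_27=m) = 561632400/134217728 = 35102025/8388608

Answer: 35102025/8388608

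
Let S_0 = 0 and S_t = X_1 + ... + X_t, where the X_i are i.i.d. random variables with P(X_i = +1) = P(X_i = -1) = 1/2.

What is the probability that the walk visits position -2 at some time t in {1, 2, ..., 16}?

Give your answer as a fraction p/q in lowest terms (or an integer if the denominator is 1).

Count via complement. Let g(t,s) = #length-t paths at position s with S_1..S_t all ≠ -2.
g(t,s) = g(t-1,s-1) + g(t-1,s+1) for s ≠ -2; g(t,-2) = 0.
t=0: g(0,0)=1
t=1: g(1,-1)=1 g(1,1)=1
t=2: g(2,0)=2 g(2,2)=1
t=3: g(3,-1)=2 g(3,1)=3 g(3,3)=1
t=4: g(4,0)=5 g(4,2)=4 g(4,4)=1
t=5: g(5,-1)=5 g(5,1)=9 g(5,3)=5 g(5,5)=1
t=6: g(6,0)=14 g(6,2)=14 g(6,4)=6 g(6,6)=1
t=7: g(7,-1)=14 g(7,1)=28 g(7,3)=20 g(7,5)=7 g(7,7)=1
t=8: g(8,0)=42 g(8,2)=48 g(8,4)=27 g(8,6)=8 g(8,8)=1
t=9: g(9,-1)=42 g(9,1)=90 g(9,3)=75 g(9,5)=35 g(9,7)=9 g(9,9)=1
t=10: g(10,0)=132 g(10,2)=165 g(10,4)=110 g(10,6)=44 g(10,8)=10 g(10,10)=1
t=11: g(11,-1)=132 g(11,1)=297 g(11,3)=275 g(11,5)=154 g(11,7)=54 g(11,9)=11 g(11,11)=1
t=12: g(12,0)=429 g(12,2)=572 g(12,4)=429 g(12,6)=208 g(12,8)=65 g(12,10)=12 g(12,12)=1
t=13: g(13,-1)=429 g(13,1)=1001 g(13,3)=1001 g(13,5)=637 g(13,7)=273 g(13,9)=77 g(13,11)=13 g(13,13)=1
t=14: g(14,0)=1430 g(14,2)=2002 g(14,4)=1638 g(14,6)=910 g(14,8)=350 g(14,10)=90 g(14,12)=14 g(14,14)=1
t=15: g(15,-1)=1430 g(15,1)=3432 g(15,3)=3640 g(15,5)=2548 g(15,7)=1260 g(15,9)=440 g(15,11)=104 g(15,13)=15 g(15,15)=1
t=16: g(16,0)=4862 g(16,2)=7072 g(16,4)=6188 g(16,6)=3808 g(16,8)=1700 g(16,10)=544 g(16,12)=119 g(16,14)=16 g(16,16)=1
Paths never hitting -2: Σ_s g(16,s) = 24310
Paths hitting -2: 2^16 - 24310 = 41226
P = 41226/65536 = 20613/32768

Answer: 20613/32768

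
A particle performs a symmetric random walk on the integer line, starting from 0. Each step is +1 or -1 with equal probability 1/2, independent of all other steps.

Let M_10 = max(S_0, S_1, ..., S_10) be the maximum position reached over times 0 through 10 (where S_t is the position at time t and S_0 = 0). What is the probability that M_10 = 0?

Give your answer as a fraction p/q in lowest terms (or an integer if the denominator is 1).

Let M_10 = max(S_0,...,S_10). Use the reflection principle: for j ≥ 1, #{paths with M_10 ≥ j} = #{S_10 ≥ j} + #{S_10 ≥ j+1}.
P(M_10 ≥ 0) = 1 since S_0 = 0, so #{M_10 ≥ 0} = 1024.
#{M_10 ≥ 1} = #{S_10 ≥ 1} + #{S_10 ≥ 2} = 386 + 386 = 772.
#{M_10 = 0} = 1024 - 772 = 252.
P(M_10 = 0) = 252/1024 = 63/256

Answer: 63/256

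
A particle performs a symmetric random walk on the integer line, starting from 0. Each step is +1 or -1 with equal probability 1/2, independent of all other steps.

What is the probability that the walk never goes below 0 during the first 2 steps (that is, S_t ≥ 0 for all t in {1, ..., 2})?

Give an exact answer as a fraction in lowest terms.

Let f(t,s) = #length-t paths at position s with S_1..S_t all ≥ 0.
f(t,s) = f(t-1,s-1) + f(t-1,s+1) for s ≥ 0; f(t,s) = 0 for s < 0.
t=0: f(0,0)=1
t=1: f(1,1)=1
t=2: f(2,0)=1 f(2,2)=1
Σ_s f(2,s) = 2
P = 2/4 = 1/2

Answer: 1/2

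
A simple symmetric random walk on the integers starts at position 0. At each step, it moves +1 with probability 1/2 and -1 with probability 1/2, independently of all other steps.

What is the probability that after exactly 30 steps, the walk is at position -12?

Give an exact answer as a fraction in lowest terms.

Answer: 7153575/536870912

Derivation:
To reach position -12 after 30 steps: need 9 steps of +1 and 21 of -1.
Favorable paths: C(30,9) = 14307150
Total paths: 2^30 = 1073741824
P = 14307150/1073741824 = 7153575/536870912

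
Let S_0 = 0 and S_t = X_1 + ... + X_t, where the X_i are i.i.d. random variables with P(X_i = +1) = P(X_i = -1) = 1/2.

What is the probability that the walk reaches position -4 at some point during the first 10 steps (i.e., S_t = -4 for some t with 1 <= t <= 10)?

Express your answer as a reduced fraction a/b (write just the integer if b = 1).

Count via complement. Let g(t,s) = #length-t paths at position s with S_1..S_t all ≠ -4.
g(t,s) = g(t-1,s-1) + g(t-1,s+1) for s ≠ -4; g(t,-4) = 0.
t=0: g(0,0)=1
t=1: g(1,-1)=1 g(1,1)=1
t=2: g(2,-2)=1 g(2,0)=2 g(2,2)=1
t=3: g(3,-3)=1 g(3,-1)=3 g(3,1)=3 g(3,3)=1
t=4: g(4,-2)=4 g(4,0)=6 g(4,2)=4 g(4,4)=1
t=5: g(5,-3)=4 g(5,-1)=10 g(5,1)=10 g(5,3)=5 g(5,5)=1
t=6: g(6,-2)=14 g(6,0)=20 g(6,2)=15 g(6,4)=6 g(6,6)=1
t=7: g(7,-3)=14 g(7,-1)=34 g(7,1)=35 g(7,3)=21 g(7,5)=7 g(7,7)=1
t=8: g(8,-2)=48 g(8,0)=69 g(8,2)=56 g(8,4)=28 g(8,6)=8 g(8,8)=1
t=9: g(9,-3)=48 g(9,-1)=117 g(9,1)=125 g(9,3)=84 g(9,5)=36 g(9,7)=9 g(9,9)=1
t=10: g(10,-2)=165 g(10,0)=242 g(10,2)=209 g(10,4)=120 g(10,6)=45 g(10,8)=10 g(10,10)=1
Paths never hitting -4: Σ_s g(10,s) = 792
Paths hitting -4: 2^10 - 792 = 232
P = 232/1024 = 29/128

Answer: 29/128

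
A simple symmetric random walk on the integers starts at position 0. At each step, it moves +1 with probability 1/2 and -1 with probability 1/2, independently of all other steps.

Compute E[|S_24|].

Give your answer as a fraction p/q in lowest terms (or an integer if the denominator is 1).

Answer: 2028117/524288

Derivation:
S_24 takes values m ≡ 0 (mod 2) with |m| ≤ 24; P(S_24=m) = C(24,(24+m)/2)/2^24.
Total paths: 2^24 = 16777216
Distribution: P(S=-24)=1/16777216, P(S=-22)=24/16777216, P(S=-20)=276/16777216, P(S=-18)=2024/16777216, P(S=-16)=10626/16777216, P(S=-14)=42504/16777216, P(S=-12)=134596/16777216, P(S=-10)=346104/16777216, P(S=-8)=735471/16777216, P(S=-6)=1307504/16777216, P(S=-4)=1961256/16777216, P(S=-2)=2496144/16777216, P(S=0)=2704156/16777216, P(S=2)=2496144/16777216, P(S=4)=1961256/16777216, P(S=6)=1307504/16777216, P(S=8)=735471/16777216, P(S=10)=346104/16777216, P(S=12)=134596/16777216, P(S=14)=42504/16777216, P(S=16)=10626/16777216, P(S=18)=2024/16777216, P(S=20)=276/16777216, P(S=22)=24/16777216, P(S=24)=1/16777216
E[|S_24|] = Σ_m |m|·P(S_24=m) = 64899744/16777216 = 2028117/524288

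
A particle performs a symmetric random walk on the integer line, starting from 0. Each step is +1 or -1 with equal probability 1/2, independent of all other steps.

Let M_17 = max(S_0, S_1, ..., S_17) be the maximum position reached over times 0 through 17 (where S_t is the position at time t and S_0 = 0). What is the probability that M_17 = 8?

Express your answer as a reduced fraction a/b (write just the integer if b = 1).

Let M_17 = max(S_0,...,S_17). Use the reflection principle: for j ≥ 1, #{paths with M_17 ≥ j} = #{S_17 ≥ j} + #{S_17 ≥ j+1}.
By reflection, #{M_17 ≥ 8} = #{S_17 ≥ 8} + #{S_17 ≥ 9} = 3214 + 3214 = 6428.
#{M_17 ≥ 9} = #{S_17 ≥ 9} + #{S_17 ≥ 10} = 3214 + 834 = 4048.
#{M_17 = 8} = 6428 - 4048 = 2380.
P(M_17 = 8) = 2380/131072 = 595/32768

Answer: 595/32768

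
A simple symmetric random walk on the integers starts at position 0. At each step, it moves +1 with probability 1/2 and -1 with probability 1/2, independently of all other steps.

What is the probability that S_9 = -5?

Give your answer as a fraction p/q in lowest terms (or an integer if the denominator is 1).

Answer: 9/128

Derivation:
To reach position -5 after 9 steps: need 2 steps of +1 and 7 of -1.
Favorable paths: C(9,2) = 36
Total paths: 2^9 = 512
P = 36/512 = 9/128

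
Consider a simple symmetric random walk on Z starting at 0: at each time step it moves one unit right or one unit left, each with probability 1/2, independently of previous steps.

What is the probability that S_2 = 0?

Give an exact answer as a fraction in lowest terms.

Answer: 1/2

Derivation:
To return to 0 after 2 steps: need exactly 1 step of +1 and 1 of -1.
Favorable paths: C(2,1) = 2
Total paths: 2^2 = 4
P = 2/4 = 1/2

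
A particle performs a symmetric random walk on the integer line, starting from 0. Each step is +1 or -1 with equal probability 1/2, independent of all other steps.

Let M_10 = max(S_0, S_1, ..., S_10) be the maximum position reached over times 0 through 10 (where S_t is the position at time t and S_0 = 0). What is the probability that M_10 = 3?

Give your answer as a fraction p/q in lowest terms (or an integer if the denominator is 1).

Answer: 15/128

Derivation:
Let M_10 = max(S_0,...,S_10). Use the reflection principle: for j ≥ 1, #{paths with M_10 ≥ j} = #{S_10 ≥ j} + #{S_10 ≥ j+1}.
By reflection, #{M_10 ≥ 3} = #{S_10 ≥ 3} + #{S_10 ≥ 4} = 176 + 176 = 352.
#{M_10 ≥ 4} = #{S_10 ≥ 4} + #{S_10 ≥ 5} = 176 + 56 = 232.
#{M_10 = 3} = 352 - 232 = 120.
P(M_10 = 3) = 120/1024 = 15/128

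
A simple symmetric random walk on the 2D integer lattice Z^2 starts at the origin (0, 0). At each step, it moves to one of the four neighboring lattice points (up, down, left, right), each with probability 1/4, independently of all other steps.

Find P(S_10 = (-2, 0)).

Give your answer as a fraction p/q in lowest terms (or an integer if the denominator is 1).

Answer: 11025/262144

Derivation:
Let h be the number of horizontal steps (so 10-h are vertical). To end at (-2,0) need (h-2)/2 right-steps and ((10-h)+0)/2 up-steps.
Sum over h with 2 ≤ h ≤ 10, h ≡ 0 (mod 2), 10-h ≡ 0 (mod 2):
h=2: C(10,2)·C(2,0)·C(8,4) = 45·1·70 = 3150
h=4: C(10,4)·C(4,1)·C(6,3) = 210·4·20 = 16800
h=6: C(10,6)·C(6,2)·C(4,2) = 210·15·6 = 18900
h=8: C(10,8)·C(8,3)·C(2,1) = 45·56·2 = 5040
h=10: C(10,10)·C(10,4)·C(0,0) = 1·210·1 = 210
Total favorable: 44100
Total paths: 4^10 = 1048576
P = 44100/1048576 = 11025/262144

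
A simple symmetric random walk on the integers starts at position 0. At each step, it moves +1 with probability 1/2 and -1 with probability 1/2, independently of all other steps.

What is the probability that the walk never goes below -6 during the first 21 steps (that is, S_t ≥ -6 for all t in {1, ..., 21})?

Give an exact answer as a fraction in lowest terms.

Let f(t,s) = #length-t paths at position s with S_1..S_t all ≥ -6.
f(t,s) = f(t-1,s-1) + f(t-1,s+1) for s ≥ -6; f(t,s) = 0 for s < -6.
t=0: f(0,0)=1
t=1: f(1,-1)=1 f(1,1)=1
t=2: f(2,-2)=1 f(2,0)=2 f(2,2)=1
t=3: f(3,-3)=1 f(3,-1)=3 f(3,1)=3 f(3,3)=1
t=4: f(4,-4)=1 f(4,-2)=4 f(4,0)=6 f(4,2)=4 f(4,4)=1
t=5: f(5,-5)=1 f(5,-3)=5 f(5,-1)=10 f(5,1)=10 f(5,3)=5 f(5,5)=1
t=6: f(6,-6)=1 f(6,-4)=6 f(6,-2)=15 f(6,0)=20 f(6,2)=15 f(6,4)=6 f(6,6)=1
t=7: f(7,-5)=7 f(7,-3)=21 f(7,-1)=35 f(7,1)=35 f(7,3)=21 f(7,5)=7 f(7,7)=1
t=8: f(8,-6)=7 f(8,-4)=28 f(8,-2)=56 f(8,0)=70 f(8,2)=56 f(8,4)=28 f(8,6)=8 f(8,8)=1
t=9: f(9,-5)=35 f(9,-3)=84 f(9,-1)=126 f(9,1)=126 f(9,3)=84 f(9,5)=36 f(9,7)=9 f(9,9)=1
t=10: f(10,-6)=35 f(10,-4)=119 f(10,-2)=210 f(10,0)=252 f(10,2)=210 f(10,4)=120 f(10,6)=45 f(10,8)=10 f(10,10)=1
t=11: f(11,-5)=154 f(11,-3)=329 f(11,-1)=462 f(11,1)=462 f(11,3)=330 f(11,5)=165 f(11,7)=55 f(11,9)=11 f(11,11)=1
t=12: f(12,-6)=154 f(12,-4)=483 f(12,-2)=791 f(12,0)=924 f(12,2)=792 f(12,4)=495 f(12,6)=220 f(12,8)=66 f(12,10)=12 f(12,12)=1
t=13: f(13,-5)=637 f(13,-3)=1274 f(13,-1)=1715 f(13,1)=1716 f(13,3)=1287 f(13,5)=715 f(13,7)=286 f(13,9)=78 f(13,11)=13 f(13,13)=1
t=14: f(14,-6)=637 f(14,-4)=1911 f(14,-2)=2989 f(14,0)=3431 f(14,2)=3003 f(14,4)=2002 f(14,6)=1001 f(14,8)=364 f(14,10)=91 f(14,12)=14 f(14,14)=1
t=15: f(15,-5)=2548 f(15,-3)=4900 f(15,-1)=6420 f(15,1)=6434 f(15,3)=5005 f(15,5)=3003 f(15,7)=1365 f(15,9)=455 f(15,11)=105 f(15,13)=15 f(15,15)=1
t=16: f(16,-6)=2548 f(16,-4)=7448 f(16,-2)=11320 f(16,0)=12854 f(16,2)=11439 f(16,4)=8008 f(16,6)=4368 f(16,8)=1820 f(16,10)=560 f(16,12)=120 f(16,14)=16 f(16,16)=1
t=17: f(17,-5)=9996 f(17,-3)=18768 f(17,-1)=24174 f(17,1)=24293 f(17,3)=19447 f(17,5)=12376 f(17,7)=6188 f(17,9)=2380 f(17,11)=680 f(17,13)=136 f(17,15)=17 f(17,17)=1
t=18: f(18,-6)=9996 f(18,-4)=28764 f(18,-2)=42942 f(18,0)=48467 f(18,2)=43740 f(18,4)=31823 f(18,6)=18564 f(18,8)=8568 f(18,10)=3060 f(18,12)=816 f(18,14)=153 f(18,16)=18 f(18,18)=1
t=19: f(19,-5)=38760 f(19,-3)=71706 f(19,-1)=91409 f(19,1)=92207 f(19,3)=75563 f(19,5)=50387 f(19,7)=27132 f(19,9)=11628 f(19,11)=3876 f(19,13)=969 f(19,15)=171 f(19,17)=19 f(19,19)=1
t=20: f(20,-6)=38760 f(20,-4)=110466 f(20,-2)=163115 f(20,0)=183616 f(20,2)=167770 f(20,4)=125950 f(20,6)=77519 f(20,8)=38760 f(20,10)=15504 f(20,12)=4845 f(20,14)=1140 f(20,16)=190 f(20,18)=20 f(20,20)=1
t=21: f(21,-5)=149226 f(21,-3)=273581 f(21,-1)=346731 f(21,1)=351386 f(21,3)=293720 f(21,5)=203469 f(21,7)=116279 f(21,9)=54264 f(21,11)=20349 f(21,13)=5985 f(21,15)=1330 f(21,17)=210 f(21,19)=21 f(21,21)=1
Σ_s f(21,s) = 1816552
P = 1816552/2097152 = 227069/262144

Answer: 227069/262144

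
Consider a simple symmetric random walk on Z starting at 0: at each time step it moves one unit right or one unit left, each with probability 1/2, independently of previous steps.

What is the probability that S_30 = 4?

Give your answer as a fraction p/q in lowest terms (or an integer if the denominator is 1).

Answer: 59879925/536870912

Derivation:
To reach position 4 after 30 steps: need 17 steps of +1 and 13 of -1.
Favorable paths: C(30,17) = 119759850
Total paths: 2^30 = 1073741824
P = 119759850/1073741824 = 59879925/536870912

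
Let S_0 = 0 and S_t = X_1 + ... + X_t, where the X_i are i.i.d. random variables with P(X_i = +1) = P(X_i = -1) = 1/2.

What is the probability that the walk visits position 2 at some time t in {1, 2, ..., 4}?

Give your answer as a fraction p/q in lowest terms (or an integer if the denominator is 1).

Answer: 3/8

Derivation:
Count via complement. Let g(t,s) = #length-t paths at position s with S_1..S_t all ≠ 2.
g(t,s) = g(t-1,s-1) + g(t-1,s+1) for s ≠ 2; g(t,2) = 0.
t=0: g(0,0)=1
t=1: g(1,-1)=1 g(1,1)=1
t=2: g(2,-2)=1 g(2,0)=2
t=3: g(3,-3)=1 g(3,-1)=3 g(3,1)=2
t=4: g(4,-4)=1 g(4,-2)=4 g(4,0)=5
Paths never hitting 2: Σ_s g(4,s) = 10
Paths hitting 2: 2^4 - 10 = 6
P = 6/16 = 3/8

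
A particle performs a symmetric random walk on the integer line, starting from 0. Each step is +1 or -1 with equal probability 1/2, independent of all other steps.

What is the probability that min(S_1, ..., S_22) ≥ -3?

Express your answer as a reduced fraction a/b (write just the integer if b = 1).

Answer: 156009/262144

Derivation:
Let f(t,s) = #length-t paths at position s with S_1..S_t all ≥ -3.
f(t,s) = f(t-1,s-1) + f(t-1,s+1) for s ≥ -3; f(t,s) = 0 for s < -3.
t=0: f(0,0)=1
t=1: f(1,-1)=1 f(1,1)=1
t=2: f(2,-2)=1 f(2,0)=2 f(2,2)=1
t=3: f(3,-3)=1 f(3,-1)=3 f(3,1)=3 f(3,3)=1
t=4: f(4,-2)=4 f(4,0)=6 f(4,2)=4 f(4,4)=1
t=5: f(5,-3)=4 f(5,-1)=10 f(5,1)=10 f(5,3)=5 f(5,5)=1
t=6: f(6,-2)=14 f(6,0)=20 f(6,2)=15 f(6,4)=6 f(6,6)=1
t=7: f(7,-3)=14 f(7,-1)=34 f(7,1)=35 f(7,3)=21 f(7,5)=7 f(7,7)=1
t=8: f(8,-2)=48 f(8,0)=69 f(8,2)=56 f(8,4)=28 f(8,6)=8 f(8,8)=1
t=9: f(9,-3)=48 f(9,-1)=117 f(9,1)=125 f(9,3)=84 f(9,5)=36 f(9,7)=9 f(9,9)=1
t=10: f(10,-2)=165 f(10,0)=242 f(10,2)=209 f(10,4)=120 f(10,6)=45 f(10,8)=10 f(10,10)=1
t=11: f(11,-3)=165 f(11,-1)=407 f(11,1)=451 f(11,3)=329 f(11,5)=165 f(11,7)=55 f(11,9)=11 f(11,11)=1
t=12: f(12,-2)=572 f(12,0)=858 f(12,2)=780 f(12,4)=494 f(12,6)=220 f(12,8)=66 f(12,10)=12 f(12,12)=1
t=13: f(13,-3)=572 f(13,-1)=1430 f(13,1)=1638 f(13,3)=1274 f(13,5)=714 f(13,7)=286 f(13,9)=78 f(13,11)=13 f(13,13)=1
t=14: f(14,-2)=2002 f(14,0)=3068 f(14,2)=2912 f(14,4)=1988 f(14,6)=1000 f(14,8)=364 f(14,10)=91 f(14,12)=14 f(14,14)=1
t=15: f(15,-3)=2002 f(15,-1)=5070 f(15,1)=5980 f(15,3)=4900 f(15,5)=2988 f(15,7)=1364 f(15,9)=455 f(15,11)=105 f(15,13)=15 f(15,15)=1
t=16: f(16,-2)=7072 f(16,0)=11050 f(16,2)=10880 f(16,4)=7888 f(16,6)=4352 f(16,8)=1819 f(16,10)=560 f(16,12)=120 f(16,14)=16 f(16,16)=1
t=17: f(17,-3)=7072 f(17,-1)=18122 f(17,1)=21930 f(17,3)=18768 f(17,5)=12240 f(17,7)=6171 f(17,9)=2379 f(17,11)=680 f(17,13)=136 f(17,15)=17 f(17,17)=1
t=18: f(18,-2)=25194 f(18,0)=40052 f(18,2)=40698 f(18,4)=31008 f(18,6)=18411 f(18,8)=8550 f(18,10)=3059 f(18,12)=816 f(18,14)=153 f(18,16)=18 f(18,18)=1
t=19: f(19,-3)=25194 f(19,-1)=65246 f(19,1)=80750 f(19,3)=71706 f(19,5)=49419 f(19,7)=26961 f(19,9)=11609 f(19,11)=3875 f(19,13)=969 f(19,15)=171 f(19,17)=19 f(19,19)=1
t=20: f(20,-2)=90440 f(20,0)=145996 f(20,2)=152456 f(20,4)=121125 f(20,6)=76380 f(20,8)=38570 f(20,10)=15484 f(20,12)=4844 f(20,14)=1140 f(20,16)=190 f(20,18)=20 f(20,20)=1
t=21: f(21,-3)=90440 f(21,-1)=236436 f(21,1)=298452 f(21,3)=273581 f(21,5)=197505 f(21,7)=114950 f(21,9)=54054 f(21,11)=20328 f(21,13)=5984 f(21,15)=1330 f(21,17)=210 f(21,19)=21 f(21,21)=1
t=22: f(22,-2)=326876 f(22,0)=534888 f(22,2)=572033 f(22,4)=471086 f(22,6)=312455 f(22,8)=169004 f(22,10)=74382 f(22,12)=26312 f(22,14)=7314 f(22,16)=1540 f(22,18)=231 f(22,20)=22 f(22,22)=1
Σ_s f(22,s) = 2496144
P = 2496144/4194304 = 156009/262144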